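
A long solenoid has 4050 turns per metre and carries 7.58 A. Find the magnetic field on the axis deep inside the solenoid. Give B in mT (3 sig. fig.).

Inside a long solenoid, B = μ₀nI with n = 4050 turns/m.
B = 4π×10⁻⁷ × 4050 × 7.58 = 3.86×10⁻² T.

B ≈ 38.6 mT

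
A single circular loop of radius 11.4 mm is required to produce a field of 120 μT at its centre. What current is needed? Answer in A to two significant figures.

I ≈ 2.2 A

At the centre of a circular loop B = μ₀I/(2R), so I = 2RB/μ₀.
With R = 0.0114 m, I = 2 × 0.0114 × 1.20×10⁻⁴ / (4π×10⁻⁷) = 2.18 A.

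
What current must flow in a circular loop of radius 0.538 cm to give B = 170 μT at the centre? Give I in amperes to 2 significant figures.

At the centre of a circular loop B = μ₀I/(2R), so I = 2RB/μ₀.
With R = 0.00538 m, I = 2 × 0.00538 × 1.70×10⁻⁴ / (4π×10⁻⁷) = 1.46 A.

I ≈ 1.5 A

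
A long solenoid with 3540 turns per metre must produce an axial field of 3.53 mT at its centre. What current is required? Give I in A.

Inside a long solenoid B = μ₀nI with n = 3540 m⁻¹, so I = B/(μ₀n).
I = 3.53×10⁻³ / (4π×10⁻⁷ × 3540) = 0.794 A.

I ≈ 0.794 A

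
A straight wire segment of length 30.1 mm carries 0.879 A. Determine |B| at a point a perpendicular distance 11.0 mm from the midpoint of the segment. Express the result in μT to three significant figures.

B ≈ 12.9 μT

For a finite straight segment, B = (μ₀I/4πd)(sinθ₁ + sinθ₂), where θ₁, θ₂ are the angles from the perpendicular to each end.
The perpendicular from the point meets the wire at its midpoint, so each end is L/2 = 0.01505 m away along the wire.
sinθ₁ = 0.01505/√(0.01505²+0.011²) = 0.8073; sinθ₂ = 0.01505/√(0.01505²+0.011²) = 0.8073.
B = (4π×10⁻⁷ × 0.879) / (4π × 0.011) × (0.8073 + 0.8073) = 1.29×10⁻⁵ T.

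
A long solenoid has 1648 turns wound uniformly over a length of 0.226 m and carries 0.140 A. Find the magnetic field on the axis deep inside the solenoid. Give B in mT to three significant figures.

Inside a long solenoid, B = μ₀nI with n = 7292 turns/m.
B = 4π×10⁻⁷ × 7292 × 0.140 = 1.28×10⁻³ T.

B ≈ 1.28 mT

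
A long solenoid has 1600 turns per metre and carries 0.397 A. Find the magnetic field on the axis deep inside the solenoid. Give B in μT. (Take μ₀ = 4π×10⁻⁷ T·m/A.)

Inside a long solenoid, B = μ₀nI with n = 1600 turns/m.
B = 4π×10⁻⁷ × 1600 × 0.397 = 7.98×10⁻⁴ T.

B ≈ 798 μT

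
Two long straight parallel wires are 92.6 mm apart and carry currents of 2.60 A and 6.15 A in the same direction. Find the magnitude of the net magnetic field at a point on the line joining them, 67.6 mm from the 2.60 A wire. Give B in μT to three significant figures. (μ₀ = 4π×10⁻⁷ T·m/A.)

B ≈ 41.5 μT

Each long wire gives B = μ₀I/(2πd). Distances are d₁ = 0.0676 m and d₂ = 0.025 m.
B₁ = 7.69×10⁻⁶ T, B₂ = 4.92×10⁻⁵ T.
Between parallel currents the two contributions point in opposite directions, so they subtract. B = |B₁ − B₂| = |7.69×10⁻⁶ − 4.92×10⁻⁵| = 4.15×10⁻⁵ T.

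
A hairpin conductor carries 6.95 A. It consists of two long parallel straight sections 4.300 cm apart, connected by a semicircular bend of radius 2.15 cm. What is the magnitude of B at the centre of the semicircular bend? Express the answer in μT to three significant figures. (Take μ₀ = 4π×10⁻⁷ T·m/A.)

B ≈ 166 μT

The semicircular arc contributes B_arc = μ₀I·π/(4πR) = μ₀I/(4R) = 1.02×10⁻⁴ T.
Each semi-infinite lead is at perpendicular distance R = 0.0215 m from the centre, with the perpendicular foot at its near end, so it contributes μ₀I/(4πR); both point the same way, together 6.47×10⁻⁵ T.
Arc and leads all point the same direction: B = 1.02×10⁻⁴ + 6.47×10⁻⁵ = 1.66×10⁻⁴ T.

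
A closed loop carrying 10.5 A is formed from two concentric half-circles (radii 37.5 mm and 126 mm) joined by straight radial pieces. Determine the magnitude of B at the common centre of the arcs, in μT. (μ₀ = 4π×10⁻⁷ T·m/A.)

B ≈ 61.8 μT

The radial connectors point toward the centre, so dl × r̂ = 0 and they contribute nothing.
Each semicircle gives μ₀I/(4R): inner arc 8.80×10⁻⁵ T, outer arc 2.62×10⁻⁵ T.
The two arcs carry current in opposite angular senses, so their fields oppose: B = |8.80×10⁻⁵ − 2.62×10⁻⁵| = 6.18×10⁻⁵ T.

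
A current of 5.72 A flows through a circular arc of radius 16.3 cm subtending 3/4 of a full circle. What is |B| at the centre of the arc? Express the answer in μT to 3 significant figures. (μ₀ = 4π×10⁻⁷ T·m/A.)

The Biot–Savart field of a circular arc at its centre is B = μ₀Iφ/(4πR), with φ = 4.712 rad.
B = (4π×10⁻⁷ × 5.72 × 4.712) / (4π × 0.163) = 1.65×10⁻⁵ T.

B ≈ 16.5 μT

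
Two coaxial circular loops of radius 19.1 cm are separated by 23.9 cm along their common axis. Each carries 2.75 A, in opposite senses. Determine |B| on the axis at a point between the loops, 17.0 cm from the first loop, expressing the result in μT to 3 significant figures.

B ≈ 3.76 μT

Each loop contributes B = μ₀IR²/[2(R²+z²)^(3/2)] on the axis, with z measured from that loop.
Loop 1 (z = 0.17 m): B₁ = 3.77×10⁻⁶ T. Loop 2 (z = 0.069 m): B₂ = 7.53×10⁻⁶ T.
The fields oppose: B = |B₁ − B₂| = 3.76×10⁻⁶ T.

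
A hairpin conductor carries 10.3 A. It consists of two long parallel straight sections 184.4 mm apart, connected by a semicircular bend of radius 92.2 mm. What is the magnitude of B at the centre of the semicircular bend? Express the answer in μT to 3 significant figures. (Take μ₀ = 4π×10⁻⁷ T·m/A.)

B ≈ 57.4 μT

The semicircular arc contributes B_arc = μ₀I·π/(4πR) = μ₀I/(4R) = 3.51×10⁻⁵ T.
Each semi-infinite lead is at perpendicular distance R = 0.0922 m from the centre, with the perpendicular foot at its near end, so it contributes μ₀I/(4πR); both point the same way, together 2.23×10⁻⁵ T.
Arc and leads all point the same direction: B = 3.51×10⁻⁵ + 2.23×10⁻⁵ = 5.74×10⁻⁵ T.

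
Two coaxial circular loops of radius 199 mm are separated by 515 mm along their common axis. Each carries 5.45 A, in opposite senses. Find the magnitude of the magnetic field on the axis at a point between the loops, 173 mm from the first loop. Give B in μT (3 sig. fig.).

B ≈ 5.21 μT

Each loop contributes B = μ₀IR²/[2(R²+z²)^(3/2)] on the axis, with z measured from that loop.
Loop 1 (z = 0.173 m): B₁ = 7.40×10⁻⁶ T. Loop 2 (z = 0.342 m): B₂ = 2.19×10⁻⁶ T.
The fields oppose: B = |B₁ − B₂| = 5.21×10⁻⁶ T.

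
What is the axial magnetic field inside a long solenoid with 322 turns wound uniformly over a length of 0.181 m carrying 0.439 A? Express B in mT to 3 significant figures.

Inside a long solenoid, B = μ₀nI with n = 1779 turns/m.
B = 4π×10⁻⁷ × 1779 × 0.439 = 9.81×10⁻⁴ T.

B ≈ 0.981 mT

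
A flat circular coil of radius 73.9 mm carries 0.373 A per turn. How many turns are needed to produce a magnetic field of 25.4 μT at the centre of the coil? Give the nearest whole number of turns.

For an N-turn coil, B = Nμ₀I/(2R). A single turn gives B₁ = 3.17×10⁻⁶ T with R = 0.0739 m.
N = B/B₁ = 2.54×10⁻⁵ / 3.17×10⁻⁶ = 8.01.

N = 8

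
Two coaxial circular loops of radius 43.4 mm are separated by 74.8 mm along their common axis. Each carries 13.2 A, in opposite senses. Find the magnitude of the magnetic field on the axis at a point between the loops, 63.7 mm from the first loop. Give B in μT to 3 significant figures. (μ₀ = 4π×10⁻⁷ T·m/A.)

B ≈ 140 μT

Each loop contributes B = μ₀IR²/[2(R²+z²)^(3/2)] on the axis, with z measured from that loop.
Loop 1 (z = 0.0637 m): B₁ = 3.41×10⁻⁵ T. Loop 2 (z = 0.0111 m): B₂ = 1.74×10⁻⁴ T.
The fields oppose: B = |B₁ − B₂| = 1.40×10⁻⁴ T.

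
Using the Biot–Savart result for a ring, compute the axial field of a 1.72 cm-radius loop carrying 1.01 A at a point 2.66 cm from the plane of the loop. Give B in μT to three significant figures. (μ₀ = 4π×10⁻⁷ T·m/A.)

B ≈ 5.91 μT

On the axis of a circular loop, B = μ₀IR² / [2(R²+z²)^(3/2)].
R² + z² = (0.0172)² + (0.0266)² = 0.001003 m², and (R²+z²)^(3/2) = 3.18×10⁻⁵ m³.
B = (4π×10⁻⁷ × 1.01 × 0.0002958) / (2 × 3.18×10⁻⁵) = 5.91×10⁻⁶ T.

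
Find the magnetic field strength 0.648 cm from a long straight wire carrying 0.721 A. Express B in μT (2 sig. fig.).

B ≈ 22 μT

For an infinitely long straight wire, B = μ₀I/(2πd).
B = (4π×10⁻⁷ × 0.721) / (2π × 0.00648) = 2.23×10⁻⁵ T.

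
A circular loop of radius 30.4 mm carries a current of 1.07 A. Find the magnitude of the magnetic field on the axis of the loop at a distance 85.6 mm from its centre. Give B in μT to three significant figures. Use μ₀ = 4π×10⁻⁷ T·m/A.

B ≈ 0.829 μT

On the axis of a circular loop, B = μ₀IR² / [2(R²+z²)^(3/2)].
R² + z² = (0.0304)² + (0.0856)² = 0.008252 m², and (R²+z²)^(3/2) = 7.50×10⁻⁴ m³.
B = (4π×10⁻⁷ × 1.07 × 0.0009242) / (2 × 7.50×10⁻⁴) = 8.29×10⁻⁷ T.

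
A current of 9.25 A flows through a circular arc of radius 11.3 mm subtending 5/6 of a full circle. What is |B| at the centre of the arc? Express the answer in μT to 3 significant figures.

The Biot–Savart field of a circular arc at its centre is B = μ₀Iφ/(4πR), with φ = 5.236 rad.
B = (4π×10⁻⁷ × 9.25 × 5.236) / (4π × 0.0113) = 4.29×10⁻⁴ T.

B ≈ 429 μT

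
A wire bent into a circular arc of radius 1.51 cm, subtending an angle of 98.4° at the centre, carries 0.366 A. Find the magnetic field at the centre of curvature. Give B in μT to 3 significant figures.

The Biot–Savart field of a circular arc at its centre is B = μ₀Iφ/(4πR), with φ = 1.717 rad.
B = (4π×10⁻⁷ × 0.366 × 1.717) / (4π × 0.0151) = 4.16×10⁻⁶ T.

B ≈ 4.16 μT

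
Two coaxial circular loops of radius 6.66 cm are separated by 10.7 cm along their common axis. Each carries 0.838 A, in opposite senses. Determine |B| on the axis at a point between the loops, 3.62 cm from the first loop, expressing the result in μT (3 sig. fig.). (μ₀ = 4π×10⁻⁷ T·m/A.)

B ≈ 2.82 μT

Each loop contributes B = μ₀IR²/[2(R²+z²)^(3/2)] on the axis, with z measured from that loop.
Loop 1 (z = 0.0362 m): B₁ = 5.36×10⁻⁶ T. Loop 2 (z = 0.0708 m): B₂ = 2.54×10⁻⁶ T.
The fields oppose: B = |B₁ − B₂| = 2.82×10⁻⁶ T.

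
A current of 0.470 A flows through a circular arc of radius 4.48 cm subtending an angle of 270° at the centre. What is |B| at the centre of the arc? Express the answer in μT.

B ≈ 4.94 μT

The Biot–Savart field of a circular arc at its centre is B = μ₀Iφ/(4πR), with φ = 4.712 rad.
B = (4π×10⁻⁷ × 0.470 × 4.712) / (4π × 0.0448) = 4.94×10⁻⁶ T.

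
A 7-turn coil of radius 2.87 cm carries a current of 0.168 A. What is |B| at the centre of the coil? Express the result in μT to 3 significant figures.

B ≈ 25.7 μT

For an N-turn flat coil, B = Nμ₀I/(2R) with R = 0.0287 m.
B = 7 × 3.68×10⁻⁶ T = 2.57×10⁻⁵ T.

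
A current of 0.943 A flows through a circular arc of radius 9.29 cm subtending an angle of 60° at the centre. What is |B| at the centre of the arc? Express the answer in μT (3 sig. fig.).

The Biot–Savart field of a circular arc at its centre is B = μ₀Iφ/(4πR), with φ = 1.047 rad.
B = (4π×10⁻⁷ × 0.943 × 1.047) / (4π × 0.0929) = 1.06×10⁻⁶ T.

B ≈ 1.06 μT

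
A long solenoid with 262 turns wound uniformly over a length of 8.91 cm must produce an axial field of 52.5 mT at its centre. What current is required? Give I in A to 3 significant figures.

Inside a long solenoid B = μ₀nI with n = 2941 m⁻¹, so I = B/(μ₀n).
I = 5.25×10⁻² / (4π×10⁻⁷ × 2941) = 14.2 A.

I ≈ 14.2 A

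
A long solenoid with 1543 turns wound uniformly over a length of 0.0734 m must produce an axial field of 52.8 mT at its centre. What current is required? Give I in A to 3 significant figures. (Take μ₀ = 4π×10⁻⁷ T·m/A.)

I ≈ 2.00 A

Inside a long solenoid B = μ₀nI with n = 2.102×10⁴ m⁻¹, so I = B/(μ₀n).
I = 5.28×10⁻² / (4π×10⁻⁷ × 2.102×10⁴) = 2.00 A.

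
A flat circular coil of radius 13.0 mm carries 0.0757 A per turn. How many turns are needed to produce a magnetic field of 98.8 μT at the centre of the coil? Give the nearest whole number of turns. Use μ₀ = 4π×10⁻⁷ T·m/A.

N = 27

For an N-turn coil, B = Nμ₀I/(2R). A single turn gives B₁ = 3.66×10⁻⁶ T with R = 0.013 m.
N = B/B₁ = 9.88×10⁻⁵ / 3.66×10⁻⁶ = 27.00.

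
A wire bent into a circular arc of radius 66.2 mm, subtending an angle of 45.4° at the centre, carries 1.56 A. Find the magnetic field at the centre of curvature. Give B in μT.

B ≈ 1.87 μT

The Biot–Savart field of a circular arc at its centre is B = μ₀Iφ/(4πR), with φ = 0.7924 rad.
B = (4π×10⁻⁷ × 1.56 × 0.7924) / (4π × 0.0662) = 1.87×10⁻⁶ T.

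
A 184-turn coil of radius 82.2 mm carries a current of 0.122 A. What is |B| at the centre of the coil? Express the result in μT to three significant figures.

B ≈ 172 μT

For an N-turn flat coil, B = Nμ₀I/(2R) with R = 0.0822 m.
B = 184 × 9.33×10⁻⁷ T = 1.72×10⁻⁴ T.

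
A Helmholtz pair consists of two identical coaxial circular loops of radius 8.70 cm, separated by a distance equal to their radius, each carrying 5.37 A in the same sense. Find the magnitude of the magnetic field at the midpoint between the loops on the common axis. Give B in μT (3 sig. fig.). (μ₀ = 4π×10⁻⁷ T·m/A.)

Each loop contributes B = μ₀IR²/[2(R²+z²)^(3/2)] on the axis, with z measured from that loop.
Loop 1 (z = 0.0435 m): B₁ = 2.78×10⁻⁵ T. Loop 2 (z = 0.0435 m): B₂ = 2.78×10⁻⁵ T.
The fields add: B = B₁ + B₂ = 5.55×10⁻⁵ T.

B ≈ 55.5 μT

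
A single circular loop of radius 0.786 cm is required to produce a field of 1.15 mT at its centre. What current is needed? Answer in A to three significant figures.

At the centre of a circular loop B = μ₀I/(2R), so I = 2RB/μ₀.
With R = 0.00786 m, I = 2 × 0.00786 × 1.15×10⁻³ / (4π×10⁻⁷) = 14.4 A.

I ≈ 14.4 A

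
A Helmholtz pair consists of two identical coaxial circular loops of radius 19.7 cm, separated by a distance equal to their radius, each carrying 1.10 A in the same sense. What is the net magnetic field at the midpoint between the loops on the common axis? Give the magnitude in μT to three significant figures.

Each loop contributes B = μ₀IR²/[2(R²+z²)^(3/2)] on the axis, with z measured from that loop.
Loop 1 (z = 0.0985 m): B₁ = 2.51×10⁻⁶ T. Loop 2 (z = 0.0985 m): B₂ = 2.51×10⁻⁶ T.
The fields add: B = B₁ + B₂ = 5.02×10⁻⁶ T.

B ≈ 5.02 μT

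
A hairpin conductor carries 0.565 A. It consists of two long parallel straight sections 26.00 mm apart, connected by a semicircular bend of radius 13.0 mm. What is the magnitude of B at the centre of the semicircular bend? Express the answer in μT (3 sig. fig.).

B ≈ 22.3 μT

The semicircular arc contributes B_arc = μ₀I·π/(4πR) = μ₀I/(4R) = 1.37×10⁻⁵ T.
Each semi-infinite lead is at perpendicular distance R = 0.013 m from the centre, with the perpendicular foot at its near end, so it contributes μ₀I/(4πR); both point the same way, together 8.69×10⁻⁶ T.
Arc and leads all point the same direction: B = 1.37×10⁻⁵ + 8.69×10⁻⁶ = 2.23×10⁻⁵ T.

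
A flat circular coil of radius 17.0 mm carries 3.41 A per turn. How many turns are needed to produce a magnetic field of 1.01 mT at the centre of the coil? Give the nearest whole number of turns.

For an N-turn coil, B = Nμ₀I/(2R). A single turn gives B₁ = 1.26×10⁻⁴ T with R = 0.017 m.
N = B/B₁ = 1.01×10⁻³ / 1.26×10⁻⁴ = 8.01.

N = 8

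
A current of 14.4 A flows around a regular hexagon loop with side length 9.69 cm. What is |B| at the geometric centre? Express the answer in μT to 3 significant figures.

B ≈ 103 μT

Each side is a finite straight segment at perpendicular distance d = a/(2 tan(π/6)) = 0.08392 m from the centre, with end-angles ±π/6.
One side contributes B₁ = (μ₀I/4πd)·2 sin(π/6) = 1.72×10⁻⁵ T.
All 6 sides add in the same direction: B = 6 × 1.72×10⁻⁵ = 1.03×10⁻⁴ T.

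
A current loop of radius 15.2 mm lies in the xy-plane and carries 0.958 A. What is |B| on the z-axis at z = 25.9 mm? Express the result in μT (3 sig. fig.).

B ≈ 5.13 μT

On the axis of a circular loop, B = μ₀IR² / [2(R²+z²)^(3/2)].
R² + z² = (0.0152)² + (0.0259)² = 0.0009019 m², and (R²+z²)^(3/2) = 2.71×10⁻⁵ m³.
B = (4π×10⁻⁷ × 0.958 × 0.000231) / (2 × 2.71×10⁻⁵) = 5.13×10⁻⁶ T.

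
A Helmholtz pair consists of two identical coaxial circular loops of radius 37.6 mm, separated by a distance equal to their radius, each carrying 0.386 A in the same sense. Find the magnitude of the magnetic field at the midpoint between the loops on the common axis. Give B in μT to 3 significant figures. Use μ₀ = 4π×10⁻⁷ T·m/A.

B ≈ 9.23 μT

Each loop contributes B = μ₀IR²/[2(R²+z²)^(3/2)] on the axis, with z measured from that loop.
Loop 1 (z = 0.0188 m): B₁ = 4.62×10⁻⁶ T. Loop 2 (z = 0.0188 m): B₂ = 4.62×10⁻⁶ T.
The fields add: B = B₁ + B₂ = 9.23×10⁻⁶ T.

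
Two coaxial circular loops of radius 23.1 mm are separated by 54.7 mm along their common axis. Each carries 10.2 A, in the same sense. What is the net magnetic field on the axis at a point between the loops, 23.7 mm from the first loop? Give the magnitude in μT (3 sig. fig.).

B ≈ 154 μT

Each loop contributes B = μ₀IR²/[2(R²+z²)^(3/2)] on the axis, with z measured from that loop.
Loop 1 (z = 0.0237 m): B₁ = 9.43×10⁻⁵ T. Loop 2 (z = 0.031 m): B₂ = 5.92×10⁻⁵ T.
The fields add: B = B₁ + B₂ = 1.54×10⁻⁴ T.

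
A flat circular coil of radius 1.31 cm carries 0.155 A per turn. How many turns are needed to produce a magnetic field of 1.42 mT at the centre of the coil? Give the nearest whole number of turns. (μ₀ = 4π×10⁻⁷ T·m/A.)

N = 191

For an N-turn coil, B = Nμ₀I/(2R). A single turn gives B₁ = 7.43×10⁻⁶ T with R = 0.0131 m.
N = B/B₁ = 1.42×10⁻³ / 7.43×10⁻⁶ = 191.01.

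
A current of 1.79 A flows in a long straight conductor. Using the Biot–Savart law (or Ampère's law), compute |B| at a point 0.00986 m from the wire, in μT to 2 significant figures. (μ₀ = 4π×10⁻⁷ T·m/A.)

For an infinitely long straight wire, B = μ₀I/(2πd).
B = (4π×10⁻⁷ × 1.79) / (2π × 0.00986) = 3.63×10⁻⁵ T.

B ≈ 36 μT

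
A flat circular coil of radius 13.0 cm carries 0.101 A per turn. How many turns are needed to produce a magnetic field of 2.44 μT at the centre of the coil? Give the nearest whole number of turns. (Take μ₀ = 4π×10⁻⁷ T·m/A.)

N = 5

For an N-turn coil, B = Nμ₀I/(2R). A single turn gives B₁ = 4.88×10⁻⁷ T with R = 0.13 m.
N = B/B₁ = 2.44×10⁻⁶ / 4.88×10⁻⁷ = 5.00.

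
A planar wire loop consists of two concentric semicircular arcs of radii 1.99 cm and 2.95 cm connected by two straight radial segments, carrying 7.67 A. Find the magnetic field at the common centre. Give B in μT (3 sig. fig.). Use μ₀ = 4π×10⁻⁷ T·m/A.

The radial connectors point toward the centre, so dl × r̂ = 0 and they contribute nothing.
Each semicircle gives μ₀I/(4R): inner arc 1.21×10⁻⁴ T, outer arc 8.17×10⁻⁵ T.
The two arcs carry current in opposite angular senses, so their fields oppose: B = |1.21×10⁻⁴ − 8.17×10⁻⁵| = 3.94×10⁻⁵ T.

B ≈ 39.4 μT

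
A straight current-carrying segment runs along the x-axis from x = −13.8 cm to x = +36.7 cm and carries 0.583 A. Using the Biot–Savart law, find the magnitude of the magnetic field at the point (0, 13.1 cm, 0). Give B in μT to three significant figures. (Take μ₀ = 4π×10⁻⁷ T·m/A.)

For a finite straight segment, B = (μ₀I/4πd)(sinθ₁ + sinθ₂), where θ₁, θ₂ are the angles from the perpendicular to each end.
The perpendicular distance is d = 0.131 m; the end-offsets along the wire are a = 0.138 m and b = 0.367 m.
sinθ₁ = 0.138/√(0.138²+0.131²) = 0.7253; sinθ₂ = 0.367/√(0.367²+0.131²) = 0.9418.
B = (4π×10⁻⁷ × 0.583) / (4π × 0.131) × (0.7253 + 0.9418) = 7.42×10⁻⁷ T.

B ≈ 0.742 μT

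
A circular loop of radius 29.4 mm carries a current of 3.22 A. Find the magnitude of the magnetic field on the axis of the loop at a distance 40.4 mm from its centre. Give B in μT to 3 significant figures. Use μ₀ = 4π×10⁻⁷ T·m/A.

On the axis of a circular loop, B = μ₀IR² / [2(R²+z²)^(3/2)].
R² + z² = (0.0294)² + (0.0404)² = 0.002497 m², and (R²+z²)^(3/2) = 1.25×10⁻⁴ m³.
B = (4π×10⁻⁷ × 3.22 × 0.0008644) / (2 × 1.25×10⁻⁴) = 1.40×10⁻⁵ T.

B ≈ 14.0 μT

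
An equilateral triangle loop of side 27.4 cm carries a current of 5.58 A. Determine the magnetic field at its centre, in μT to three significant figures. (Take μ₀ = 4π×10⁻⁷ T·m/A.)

B ≈ 36.7 μT

Each side is a finite straight segment at perpendicular distance d = a/(2 tan(π/3)) = 0.0791 m from the centre, with end-angles ±π/3.
One side contributes B₁ = (μ₀I/4πd)·2 sin(π/3) = 1.22×10⁻⁵ T.
All 3 sides add in the same direction: B = 3 × 1.22×10⁻⁵ = 3.67×10⁻⁵ T.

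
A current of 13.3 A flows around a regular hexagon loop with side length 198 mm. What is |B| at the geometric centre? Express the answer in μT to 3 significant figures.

Each side is a finite straight segment at perpendicular distance d = a/(2 tan(π/6)) = 0.1715 m from the centre, with end-angles ±π/6.
One side contributes B₁ = (μ₀I/4πd)·2 sin(π/6) = 7.76×10⁻⁶ T.
All 6 sides add in the same direction: B = 6 × 7.76×10⁻⁶ = 4.65×10⁻⁵ T.

B ≈ 46.5 μT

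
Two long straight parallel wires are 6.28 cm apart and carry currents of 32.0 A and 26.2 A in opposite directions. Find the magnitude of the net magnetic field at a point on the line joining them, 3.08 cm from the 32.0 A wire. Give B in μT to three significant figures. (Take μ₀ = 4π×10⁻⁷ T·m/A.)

B ≈ 372 μT

Each long wire gives B = μ₀I/(2πd). Distances are d₁ = 0.0308 m and d₂ = 0.032 m.
B₁ = 2.08×10⁻⁴ T, B₂ = 1.64×10⁻⁴ T.
Between antiparallel currents both contributions point the same way, so they add. B = B₁ + B₂ = 2.08×10⁻⁴ + 1.64×10⁻⁴ = 3.72×10⁻⁴ T.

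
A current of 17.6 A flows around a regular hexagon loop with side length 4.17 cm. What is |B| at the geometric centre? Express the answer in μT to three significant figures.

B ≈ 292 μT

Each side is a finite straight segment at perpendicular distance d = a/(2 tan(π/6)) = 0.03611 m from the centre, with end-angles ±π/6.
One side contributes B₁ = (μ₀I/4πd)·2 sin(π/6) = 4.87×10⁻⁵ T.
All 6 sides add in the same direction: B = 6 × 4.87×10⁻⁵ = 2.92×10⁻⁴ T.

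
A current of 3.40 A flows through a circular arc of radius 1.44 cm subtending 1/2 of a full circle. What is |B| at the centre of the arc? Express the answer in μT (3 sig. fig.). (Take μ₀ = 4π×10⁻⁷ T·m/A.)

The Biot–Savart field of a circular arc at its centre is B = μ₀Iφ/(4πR), with φ = 3.142 rad.
B = (4π×10⁻⁷ × 3.40 × 3.142) / (4π × 0.0144) = 7.42×10⁻⁵ T.

B ≈ 74.2 μT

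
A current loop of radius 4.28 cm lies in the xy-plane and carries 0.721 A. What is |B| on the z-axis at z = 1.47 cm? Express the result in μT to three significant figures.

B ≈ 8.95 μT

On the axis of a circular loop, B = μ₀IR² / [2(R²+z²)^(3/2)].
R² + z² = (0.0428)² + (0.0147)² = 0.002048 m², and (R²+z²)^(3/2) = 9.27×10⁻⁵ m³.
B = (4π×10⁻⁷ × 0.721 × 0.001832) / (2 × 9.27×10⁻⁵) = 8.95×10⁻⁶ T.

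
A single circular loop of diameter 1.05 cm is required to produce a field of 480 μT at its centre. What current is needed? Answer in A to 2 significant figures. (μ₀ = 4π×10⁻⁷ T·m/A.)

I ≈ 4.0 A

At the centre of a circular loop B = μ₀I/(2R), so I = 2RB/μ₀.
With R = 0.00525 m, I = 2 × 0.00525 × 4.80×10⁻⁴ / (4π×10⁻⁷) = 4.01 A.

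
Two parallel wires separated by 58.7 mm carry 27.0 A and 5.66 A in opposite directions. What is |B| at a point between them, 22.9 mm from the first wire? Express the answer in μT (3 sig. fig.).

Each long wire gives B = μ₀I/(2πd). Distances are d₁ = 0.0229 m and d₂ = 0.0358 m.
B₁ = 2.36×10⁻⁴ T, B₂ = 3.16×10⁻⁵ T.
Between antiparallel currents both contributions point the same way, so they add. B = B₁ + B₂ = 2.36×10⁻⁴ + 3.16×10⁻⁵ = 2.67×10⁻⁴ T.

B ≈ 267 μT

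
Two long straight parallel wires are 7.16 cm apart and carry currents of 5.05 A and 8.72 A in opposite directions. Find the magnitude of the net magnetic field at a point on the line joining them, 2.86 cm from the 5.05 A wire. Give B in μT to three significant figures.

Each long wire gives B = μ₀I/(2πd). Distances are d₁ = 0.0286 m and d₂ = 0.043 m.
B₁ = 3.53×10⁻⁵ T, B₂ = 4.06×10⁻⁵ T.
Between antiparallel currents both contributions point the same way, so they add. B = B₁ + B₂ = 3.53×10⁻⁵ + 4.06×10⁻⁵ = 7.59×10⁻⁵ T.

B ≈ 75.9 μT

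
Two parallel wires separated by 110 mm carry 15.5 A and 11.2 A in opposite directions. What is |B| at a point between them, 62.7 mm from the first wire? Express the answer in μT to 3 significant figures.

B ≈ 96.8 μT

Each long wire gives B = μ₀I/(2πd). Distances are d₁ = 0.0627 m and d₂ = 0.0473 m.
B₁ = 4.94×10⁻⁵ T, B₂ = 4.74×10⁻⁵ T.
Between antiparallel currents both contributions point the same way, so they add. B = B₁ + B₂ = 4.94×10⁻⁵ + 4.74×10⁻⁵ = 9.68×10⁻⁵ T.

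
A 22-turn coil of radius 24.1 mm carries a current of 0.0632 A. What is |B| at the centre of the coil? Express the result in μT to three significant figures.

For an N-turn flat coil, B = Nμ₀I/(2R) with R = 0.0241 m.
B = 22 × 1.65×10⁻⁶ T = 3.62×10⁻⁵ T.

B ≈ 36.2 μT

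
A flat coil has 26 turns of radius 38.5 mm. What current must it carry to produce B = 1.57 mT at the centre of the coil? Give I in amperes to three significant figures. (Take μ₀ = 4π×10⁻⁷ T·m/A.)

I ≈ 3.70 A

For an N-turn coil, B = Nμ₀I/(2R) with R = 0.0385 m, so I = 2RB/(Nμ₀) = 2 × 0.0385 × 1.57×10⁻³ / (26 × 4π×10⁻⁷) = 3.70 A.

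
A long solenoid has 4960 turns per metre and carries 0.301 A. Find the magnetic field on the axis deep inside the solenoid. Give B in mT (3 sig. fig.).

Inside a long solenoid, B = μ₀nI with n = 4960 turns/m.
B = 4π×10⁻⁷ × 4960 × 0.301 = 1.88×10⁻³ T.

B ≈ 1.88 mT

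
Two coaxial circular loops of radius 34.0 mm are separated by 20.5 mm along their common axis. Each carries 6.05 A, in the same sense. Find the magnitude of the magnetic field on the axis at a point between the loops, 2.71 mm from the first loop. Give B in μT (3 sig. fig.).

B ≈ 189 μT

Each loop contributes B = μ₀IR²/[2(R²+z²)^(3/2)] on the axis, with z measured from that loop.
Loop 1 (z = 0.00271 m): B₁ = 1.11×10⁻⁴ T. Loop 2 (z = 0.01779 m): B₂ = 7.78×10⁻⁵ T.
The fields add: B = B₁ + B₂ = 1.89×10⁻⁴ T.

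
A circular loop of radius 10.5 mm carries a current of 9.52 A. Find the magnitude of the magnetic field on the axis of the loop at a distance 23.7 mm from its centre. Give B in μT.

On the axis of a circular loop, B = μ₀IR² / [2(R²+z²)^(3/2)].
R² + z² = (0.0105)² + (0.0237)² = 0.0006719 m², and (R²+z²)^(3/2) = 1.74×10⁻⁵ m³.
B = (4π×10⁻⁷ × 9.52 × 0.0001103) / (2 × 1.74×10⁻⁵) = 3.79×10⁻⁵ T.

B ≈ 37.9 μT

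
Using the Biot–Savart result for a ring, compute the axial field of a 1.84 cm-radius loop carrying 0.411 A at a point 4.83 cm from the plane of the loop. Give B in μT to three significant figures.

On the axis of a circular loop, B = μ₀IR² / [2(R²+z²)^(3/2)].
R² + z² = (0.0184)² + (0.0483)² = 0.002671 m², and (R²+z²)^(3/2) = 1.38×10⁻⁴ m³.
B = (4π×10⁻⁷ × 0.411 × 0.0003386) / (2 × 1.38×10⁻⁴) = 6.33×10⁻⁷ T.

B ≈ 0.633 μT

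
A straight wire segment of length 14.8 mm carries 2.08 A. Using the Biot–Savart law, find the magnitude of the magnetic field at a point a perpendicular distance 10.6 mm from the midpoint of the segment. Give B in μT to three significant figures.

B ≈ 22.5 μT

For a finite straight segment, B = (μ₀I/4πd)(sinθ₁ + sinθ₂), where θ₁, θ₂ are the angles from the perpendicular to each end.
The perpendicular from the point meets the wire at its midpoint, so each end is L/2 = 0.0074 m away along the wire.
sinθ₁ = 0.0074/√(0.0074²+0.0106²) = 0.5724; sinθ₂ = 0.0074/√(0.0074²+0.0106²) = 0.5724.
B = (4π×10⁻⁷ × 2.08) / (4π × 0.0106) × (0.5724 + 0.5724) = 2.25×10⁻⁵ T.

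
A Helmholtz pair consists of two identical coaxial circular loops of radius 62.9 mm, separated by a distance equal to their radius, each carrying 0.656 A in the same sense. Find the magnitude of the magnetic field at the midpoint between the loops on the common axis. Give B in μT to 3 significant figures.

B ≈ 9.38 μT

Each loop contributes B = μ₀IR²/[2(R²+z²)^(3/2)] on the axis, with z measured from that loop.
Loop 1 (z = 0.03145 m): B₁ = 4.69×10⁻⁶ T. Loop 2 (z = 0.03145 m): B₂ = 4.69×10⁻⁶ T.
The fields add: B = B₁ + B₂ = 9.38×10⁻⁶ T.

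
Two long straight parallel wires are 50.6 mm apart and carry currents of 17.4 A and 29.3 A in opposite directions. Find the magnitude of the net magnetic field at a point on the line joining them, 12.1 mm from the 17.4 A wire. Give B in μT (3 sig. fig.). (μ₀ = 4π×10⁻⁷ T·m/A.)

Each long wire gives B = μ₀I/(2πd). Distances are d₁ = 0.0121 m and d₂ = 0.0385 m.
B₁ = 2.88×10⁻⁴ T, B₂ = 1.52×10⁻⁴ T.
Between antiparallel currents both contributions point the same way, so they add. B = B₁ + B₂ = 2.88×10⁻⁴ + 1.52×10⁻⁴ = 4.40×10⁻⁴ T.

B ≈ 440 μT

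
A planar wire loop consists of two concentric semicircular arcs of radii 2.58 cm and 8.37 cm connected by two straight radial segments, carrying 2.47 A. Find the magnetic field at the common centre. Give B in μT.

The radial connectors point toward the centre, so dl × r̂ = 0 and they contribute nothing.
Each semicircle gives μ₀I/(4R): inner arc 3.01×10⁻⁵ T, outer arc 9.27×10⁻⁶ T.
The two arcs carry current in opposite angular senses, so their fields oppose: B = |3.01×10⁻⁵ − 9.27×10⁻⁶| = 2.08×10⁻⁵ T.

B ≈ 20.8 μT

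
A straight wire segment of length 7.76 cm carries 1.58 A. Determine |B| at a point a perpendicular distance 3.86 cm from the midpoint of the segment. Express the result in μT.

For a finite straight segment, B = (μ₀I/4πd)(sinθ₁ + sinθ₂), where θ₁, θ₂ are the angles from the perpendicular to each end.
The perpendicular from the point meets the wire at its midpoint, so each end is L/2 = 0.0388 m away along the wire.
sinθ₁ = 0.0388/√(0.0388²+0.0386²) = 0.7089; sinθ₂ = 0.0388/√(0.0388²+0.0386²) = 0.7089.
B = (4π×10⁻⁷ × 1.58) / (4π × 0.0386) × (0.7089 + 0.7089) = 5.80×10⁻⁶ T.

B ≈ 5.80 μT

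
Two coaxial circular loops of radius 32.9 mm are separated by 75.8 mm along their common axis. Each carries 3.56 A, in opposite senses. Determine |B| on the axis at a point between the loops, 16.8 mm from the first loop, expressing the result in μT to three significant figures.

B ≈ 40.2 μT

Each loop contributes B = μ₀IR²/[2(R²+z²)^(3/2)] on the axis, with z measured from that loop.
Loop 1 (z = 0.0168 m): B₁ = 4.80×10⁻⁵ T. Loop 2 (z = 0.059 m): B₂ = 7.85×10⁻⁶ T.
The fields oppose: B = |B₁ − B₂| = 4.02×10⁻⁵ T.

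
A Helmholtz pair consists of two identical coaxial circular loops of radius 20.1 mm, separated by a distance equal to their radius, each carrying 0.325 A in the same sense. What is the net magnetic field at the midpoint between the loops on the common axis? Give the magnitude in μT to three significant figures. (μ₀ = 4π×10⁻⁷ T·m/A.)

Each loop contributes B = μ₀IR²/[2(R²+z²)^(3/2)] on the axis, with z measured from that loop.
Loop 1 (z = 0.01005 m): B₁ = 7.27×10⁻⁶ T. Loop 2 (z = 0.01005 m): B₂ = 7.27×10⁻⁶ T.
The fields add: B = B₁ + B₂ = 1.45×10⁻⁵ T.

B ≈ 14.5 μT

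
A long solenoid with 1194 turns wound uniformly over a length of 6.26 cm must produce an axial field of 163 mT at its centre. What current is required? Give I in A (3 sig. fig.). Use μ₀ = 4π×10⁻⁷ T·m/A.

I ≈ 6.80 A

Inside a long solenoid B = μ₀nI with n = 1.907×10⁴ m⁻¹, so I = B/(μ₀n).
I = 0.163 / (4π×10⁻⁷ × 1.907×10⁴) = 6.80 A.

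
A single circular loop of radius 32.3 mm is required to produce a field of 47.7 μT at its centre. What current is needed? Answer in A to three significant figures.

I ≈ 2.45 A

At the centre of a circular loop B = μ₀I/(2R), so I = 2RB/μ₀.
With R = 0.0323 m, I = 2 × 0.0323 × 4.77×10⁻⁵ / (4π×10⁻⁷) = 2.45 A.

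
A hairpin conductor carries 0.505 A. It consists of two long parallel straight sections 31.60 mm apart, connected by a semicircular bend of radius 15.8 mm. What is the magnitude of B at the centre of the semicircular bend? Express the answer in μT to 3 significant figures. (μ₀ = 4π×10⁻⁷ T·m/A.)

B ≈ 16.4 μT

The semicircular arc contributes B_arc = μ₀I·π/(4πR) = μ₀I/(4R) = 1.00×10⁻⁵ T.
Each semi-infinite lead is at perpendicular distance R = 0.0158 m from the centre, with the perpendicular foot at its near end, so it contributes μ₀I/(4πR); both point the same way, together 6.39×10⁻⁶ T.
Arc and leads all point the same direction: B = 1.00×10⁻⁵ + 6.39×10⁻⁶ = 1.64×10⁻⁵ T.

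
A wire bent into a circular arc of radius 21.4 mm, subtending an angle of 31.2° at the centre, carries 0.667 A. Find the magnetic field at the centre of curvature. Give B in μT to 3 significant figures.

The Biot–Savart field of a circular arc at its centre is B = μ₀Iφ/(4πR), with φ = 0.5445 rad.
B = (4π×10⁻⁷ × 0.667 × 0.5445) / (4π × 0.0214) = 1.70×10⁻⁶ T.

B ≈ 1.70 μT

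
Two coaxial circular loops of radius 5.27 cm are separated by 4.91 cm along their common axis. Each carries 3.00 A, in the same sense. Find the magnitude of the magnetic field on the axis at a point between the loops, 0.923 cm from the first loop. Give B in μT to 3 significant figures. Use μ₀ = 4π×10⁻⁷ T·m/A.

B ≈ 52.3 μT

Each loop contributes B = μ₀IR²/[2(R²+z²)^(3/2)] on the axis, with z measured from that loop.
Loop 1 (z = 0.00923 m): B₁ = 3.42×10⁻⁵ T. Loop 2 (z = 0.03987 m): B₂ = 1.81×10⁻⁵ T.
The fields add: B = B₁ + B₂ = 5.23×10⁻⁵ T.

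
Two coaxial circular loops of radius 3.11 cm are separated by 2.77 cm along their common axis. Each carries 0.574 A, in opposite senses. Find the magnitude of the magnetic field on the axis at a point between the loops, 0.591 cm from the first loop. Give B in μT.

B ≈ 4.63 μT

Each loop contributes B = μ₀IR²/[2(R²+z²)^(3/2)] on the axis, with z measured from that loop.
Loop 1 (z = 0.00591 m): B₁ = 1.10×10⁻⁵ T. Loop 2 (z = 0.02179 m): B₂ = 6.37×10⁻⁶ T.
The fields oppose: B = |B₁ − B₂| = 4.63×10⁻⁶ T.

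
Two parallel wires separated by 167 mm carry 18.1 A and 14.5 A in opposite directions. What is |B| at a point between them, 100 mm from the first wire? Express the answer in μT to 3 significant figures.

Each long wire gives B = μ₀I/(2πd). Distances are d₁ = 0.1 m and d₂ = 0.067 m.
B₁ = 3.62×10⁻⁵ T, B₂ = 4.33×10⁻⁵ T.
Between antiparallel currents both contributions point the same way, so they add. B = B₁ + B₂ = 3.62×10⁻⁵ + 4.33×10⁻⁵ = 7.95×10⁻⁵ T.

B ≈ 79.5 μT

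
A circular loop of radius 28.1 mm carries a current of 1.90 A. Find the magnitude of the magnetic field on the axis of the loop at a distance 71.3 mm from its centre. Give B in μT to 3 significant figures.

On the axis of a circular loop, B = μ₀IR² / [2(R²+z²)^(3/2)].
R² + z² = (0.0281)² + (0.0713)² = 0.005873 m², and (R²+z²)^(3/2) = 4.50×10⁻⁴ m³.
B = (4π×10⁻⁷ × 1.90 × 0.0007896) / (2 × 4.50×10⁻⁴) = 2.09×10⁻⁶ T.

B ≈ 2.09 μT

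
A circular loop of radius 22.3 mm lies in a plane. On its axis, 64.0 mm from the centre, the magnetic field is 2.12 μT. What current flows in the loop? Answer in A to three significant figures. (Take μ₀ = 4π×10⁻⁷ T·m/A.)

On the axis of a loop, B = μ₀IR²/[2(R²+z²)^(3/2)], so I = 2B(R²+z²)^(3/2)/(μ₀R²).
R² + z² = 0.0004973 + 0.004096 = 0.004593 m²; raised to 3/2 gives 3.11×10⁻⁴ m³.
I = 2 × 2.12×10⁻⁶ × 3.11×10⁻⁴ / (1.26×10⁻⁶ × 0.0004973) = 2.11 A.

I ≈ 2.11 A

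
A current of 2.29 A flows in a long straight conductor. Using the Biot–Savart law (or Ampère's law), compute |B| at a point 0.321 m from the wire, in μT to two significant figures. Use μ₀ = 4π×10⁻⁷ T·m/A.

For an infinitely long straight wire, B = μ₀I/(2πd).
B = (4π×10⁻⁷ × 2.29) / (2π × 0.321) = 1.43×10⁻⁶ T.

B ≈ 1.4 μT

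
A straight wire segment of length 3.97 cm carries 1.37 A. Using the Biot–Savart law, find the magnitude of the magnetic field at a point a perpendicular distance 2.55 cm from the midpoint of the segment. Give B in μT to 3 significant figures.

For a finite straight segment, B = (μ₀I/4πd)(sinθ₁ + sinθ₂), where θ₁, θ₂ are the angles from the perpendicular to each end.
The perpendicular from the point meets the wire at its midpoint, so each end is L/2 = 0.01985 m away along the wire.
sinθ₁ = 0.01985/√(0.01985²+0.0255²) = 0.6143; sinθ₂ = 0.01985/√(0.01985²+0.0255²) = 0.6143.
B = (4π×10⁻⁷ × 1.37) / (4π × 0.0255) × (0.6143 + 0.6143) = 6.60×10⁻⁶ T.

B ≈ 6.60 μT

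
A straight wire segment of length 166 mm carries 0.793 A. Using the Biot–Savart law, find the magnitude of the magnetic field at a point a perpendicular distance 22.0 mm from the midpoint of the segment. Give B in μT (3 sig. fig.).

B ≈ 6.97 μT

For a finite straight segment, B = (μ₀I/4πd)(sinθ₁ + sinθ₂), where θ₁, θ₂ are the angles from the perpendicular to each end.
The perpendicular from the point meets the wire at its midpoint, so each end is L/2 = 0.083 m away along the wire.
sinθ₁ = 0.083/√(0.083²+0.022²) = 0.9666; sinθ₂ = 0.083/√(0.083²+0.022²) = 0.9666.
B = (4π×10⁻⁷ × 0.793) / (4π × 0.022) × (0.9666 + 0.9666) = 6.97×10⁻⁶ T.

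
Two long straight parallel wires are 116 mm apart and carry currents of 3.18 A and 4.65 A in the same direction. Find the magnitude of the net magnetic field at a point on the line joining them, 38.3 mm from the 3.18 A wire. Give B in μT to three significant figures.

B ≈ 4.64 μT

Each long wire gives B = μ₀I/(2πd). Distances are d₁ = 0.0383 m and d₂ = 0.0777 m.
B₁ = 1.66×10⁻⁵ T, B₂ = 1.20×10⁻⁵ T.
Between parallel currents the two contributions point in opposite directions, so they subtract. B = |B₁ − B₂| = |1.66×10⁻⁵ − 1.20×10⁻⁵| = 4.64×10⁻⁶ T.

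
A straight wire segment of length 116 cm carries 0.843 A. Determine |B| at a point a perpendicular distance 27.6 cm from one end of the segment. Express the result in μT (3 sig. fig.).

B ≈ 0.297 μT

For a finite straight segment, B = (μ₀I/4πd)(sinθ₁ + sinθ₂), where θ₁, θ₂ are the angles from the perpendicular to each end.
The perpendicular foot is at one end, so the two end-offsets along the wire are 0 and L = 1.16 m.
sinθ₁ = 0/√(0²+0.276²) = 0.0000; sinθ₂ = 1.16/√(1.16²+0.276²) = 0.9728.
B = (4π×10⁻⁷ × 0.843) / (4π × 0.276) × (0.0000 + 0.9728) = 2.97×10⁻⁷ T.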